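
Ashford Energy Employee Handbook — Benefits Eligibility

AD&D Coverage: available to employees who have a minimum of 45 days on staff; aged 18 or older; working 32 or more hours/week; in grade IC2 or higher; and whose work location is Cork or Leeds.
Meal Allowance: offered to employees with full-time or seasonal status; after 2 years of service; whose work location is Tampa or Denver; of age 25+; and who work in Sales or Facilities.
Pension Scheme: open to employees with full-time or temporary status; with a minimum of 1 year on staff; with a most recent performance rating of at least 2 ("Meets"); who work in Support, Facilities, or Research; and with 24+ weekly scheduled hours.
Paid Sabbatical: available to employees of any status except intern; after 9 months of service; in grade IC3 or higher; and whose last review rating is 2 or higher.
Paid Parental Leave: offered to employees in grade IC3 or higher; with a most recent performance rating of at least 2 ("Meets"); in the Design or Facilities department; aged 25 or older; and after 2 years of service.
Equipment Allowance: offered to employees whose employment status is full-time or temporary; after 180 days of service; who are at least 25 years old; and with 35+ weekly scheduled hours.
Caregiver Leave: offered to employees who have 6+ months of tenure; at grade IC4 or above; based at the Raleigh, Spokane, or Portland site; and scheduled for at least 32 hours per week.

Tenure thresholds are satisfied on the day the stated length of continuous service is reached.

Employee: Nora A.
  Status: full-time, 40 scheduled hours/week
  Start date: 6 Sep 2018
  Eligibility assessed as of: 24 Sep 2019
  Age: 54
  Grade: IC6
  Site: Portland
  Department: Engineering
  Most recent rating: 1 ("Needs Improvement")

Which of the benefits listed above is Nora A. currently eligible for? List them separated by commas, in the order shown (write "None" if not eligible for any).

Service from 6 Sep 2018 to 24 Sep 2019: 383 days.
AD&D Coverage — service 383 days ≥ 45 days ✓; age 54 ≥ 18 ✓; 40 hrs/wk ≥ 32 ✓; grade IC6 ≥ IC2 ✓; site Portland ✗ (not Cork or Leeds) → not eligible.
Meal Allowance — status full-time ✓; service 383 days < 2 years (≈730 days) ✗ → not eligible.
Pension Scheme — status full-time ✓; service 383 days ≥ 1 year (≈365 days) ✓; rating 1 < 2 ✗ → not eligible.
Paid Sabbatical — status full-time ✓ (not excluded); service 383 days ≥ 9 months (≈270 days) ✓; grade IC6 ≥ IC3 ✓; rating 1 < 2 ✗ → not eligible.
Paid Parental Leave — grade IC6 ≥ IC3 ✓; rating 1 < 2 ✗ → not eligible.
Equipment Allowance — status full-time ✓; service 383 days ≥ 180 days ✓; age 54 ≥ 25 ✓; 40 hrs/wk ≥ 35 ✓ → eligible.
Caregiver Leave — service 383 days ≥ 6 months (≈180 days) ✓; grade IC6 ≥ IC4 ✓; site Portland ✓; 40 hrs/wk ≥ 32 ✓ → eligible.

Equipment Allowance, Caregiver Leave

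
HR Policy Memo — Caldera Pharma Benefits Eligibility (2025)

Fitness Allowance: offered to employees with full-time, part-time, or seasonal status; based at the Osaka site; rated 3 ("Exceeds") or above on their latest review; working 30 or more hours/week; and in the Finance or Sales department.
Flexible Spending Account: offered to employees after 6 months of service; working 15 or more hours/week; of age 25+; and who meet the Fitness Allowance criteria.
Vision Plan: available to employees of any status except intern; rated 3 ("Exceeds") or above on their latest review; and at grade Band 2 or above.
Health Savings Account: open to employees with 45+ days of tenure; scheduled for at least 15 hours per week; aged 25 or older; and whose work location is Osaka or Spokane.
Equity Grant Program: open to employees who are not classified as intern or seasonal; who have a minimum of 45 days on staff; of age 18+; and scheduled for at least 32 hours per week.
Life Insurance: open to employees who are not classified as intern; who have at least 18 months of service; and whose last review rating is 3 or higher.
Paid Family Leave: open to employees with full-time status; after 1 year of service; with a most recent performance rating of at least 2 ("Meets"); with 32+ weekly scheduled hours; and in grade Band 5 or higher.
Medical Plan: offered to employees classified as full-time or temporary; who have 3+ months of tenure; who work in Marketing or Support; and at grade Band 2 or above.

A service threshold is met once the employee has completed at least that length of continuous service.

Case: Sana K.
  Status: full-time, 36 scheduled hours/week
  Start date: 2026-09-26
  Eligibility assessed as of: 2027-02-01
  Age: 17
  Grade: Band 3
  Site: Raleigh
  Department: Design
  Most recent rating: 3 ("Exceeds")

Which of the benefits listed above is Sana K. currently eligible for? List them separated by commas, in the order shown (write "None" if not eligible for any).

Vision Plan

Service from 2026-09-26 to 2027-02-01: 128 days.
Fitness Allowance — status full-time ✓; site Raleigh ✗ (not Osaka) → not eligible.
Flexible Spending Account — service 128 days < 6 months (≈180 days) ✗ → not eligible.
Vision Plan — status full-time ✓ (not excluded); rating 3 ≥ 3 ✓; grade Band 3 ≥ Band 2 ✓ → eligible.
Health Savings Account — service 128 days ≥ 45 days ✓; 36 hrs/wk ≥ 15 ✓; age 17 < 25 ✗ → not eligible.
Equity Grant Program — status full-time ✓ (not excluded); service 128 days ≥ 45 days ✓; age 17 < 18 ✗ → not eligible.
Life Insurance — status full-time ✓ (not excluded); service 128 days < 18 months (≈540 days) ✗ → not eligible.
Paid Family Leave — status full-time ✓; service 128 days < 1 year (≈365 days) ✗ → not eligible.
Medical Plan — status full-time ✓; service 128 days ≥ 3 months (≈90 days) ✓; dept Design ✗ → not eligible.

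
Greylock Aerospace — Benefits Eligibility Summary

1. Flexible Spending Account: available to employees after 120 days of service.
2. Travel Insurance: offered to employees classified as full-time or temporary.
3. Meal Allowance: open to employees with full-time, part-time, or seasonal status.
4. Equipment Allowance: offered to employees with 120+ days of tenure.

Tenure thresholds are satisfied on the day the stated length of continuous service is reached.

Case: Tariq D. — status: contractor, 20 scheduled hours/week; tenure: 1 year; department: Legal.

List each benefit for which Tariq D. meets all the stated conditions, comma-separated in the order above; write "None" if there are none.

Flexible Spending Account, Equipment Allowance

Flexible Spending Account — service 1 year ≥ 120 days ✓ → eligible.
Travel Insurance — status contractor ✗ (requires full-time or temporary) → not eligible.
Meal Allowance — status contractor ✗ (requires full-time, part-time, or seasonal) → not eligible.
Equipment Allowance — service 1 year ≥ 120 days ✓ → eligible.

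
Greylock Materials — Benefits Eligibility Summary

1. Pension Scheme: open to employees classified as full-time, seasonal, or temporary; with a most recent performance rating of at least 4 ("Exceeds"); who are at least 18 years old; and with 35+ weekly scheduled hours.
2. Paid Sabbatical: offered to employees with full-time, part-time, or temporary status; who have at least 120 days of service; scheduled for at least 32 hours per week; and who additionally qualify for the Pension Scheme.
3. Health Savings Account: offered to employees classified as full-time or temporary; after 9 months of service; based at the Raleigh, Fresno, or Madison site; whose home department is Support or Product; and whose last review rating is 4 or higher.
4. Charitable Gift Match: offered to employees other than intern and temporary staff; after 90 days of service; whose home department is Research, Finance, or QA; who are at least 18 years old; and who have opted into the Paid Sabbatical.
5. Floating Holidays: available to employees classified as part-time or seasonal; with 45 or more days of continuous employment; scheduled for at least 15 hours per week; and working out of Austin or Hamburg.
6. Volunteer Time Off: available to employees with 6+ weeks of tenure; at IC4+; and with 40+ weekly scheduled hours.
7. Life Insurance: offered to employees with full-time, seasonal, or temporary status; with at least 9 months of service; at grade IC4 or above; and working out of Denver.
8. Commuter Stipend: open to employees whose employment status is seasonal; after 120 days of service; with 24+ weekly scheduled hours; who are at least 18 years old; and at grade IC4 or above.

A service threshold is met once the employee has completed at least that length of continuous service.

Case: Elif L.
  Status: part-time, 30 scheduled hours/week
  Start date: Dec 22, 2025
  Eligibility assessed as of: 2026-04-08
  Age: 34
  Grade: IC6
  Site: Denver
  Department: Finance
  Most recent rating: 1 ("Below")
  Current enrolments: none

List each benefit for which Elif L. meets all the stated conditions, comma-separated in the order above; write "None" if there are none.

Service from Dec 22, 2025 to 2026-04-08: 107 days.
Pension Scheme — status part-time ✗ (requires full-time, seasonal, or temporary) → not eligible.
Paid Sabbatical — status part-time ✓; service 107 days < 120 days ✗ → not eligible.
Health Savings Account — status part-time ✗ (requires full-time or temporary) → not eligible.
Charitable Gift Match — status part-time ✓ (not excluded); service 107 days ≥ 90 days ✓; dept Finance ✓; age 34 ≥ 18 ✓; not enrolled in Paid Sabbatical ✗ → not eligible.
Floating Holidays — status part-time ✓; service 107 days ≥ 45 days ✓; 30 hrs/wk ≥ 15 ✓; site Denver ✗ (not Austin or Hamburg) → not eligible.
Volunteer Time Off — service 107 days ≥ 6 weeks (≈42 days) ✓; grade IC6 ≥ IC4 ✓; 30 hrs/wk < 40 ✗ → not eligible.
Life Insurance — status part-time ✗ (requires full-time, seasonal, or temporary) → not eligible.
Commuter Stipend — status part-time ✗ (requires seasonal) → not eligible.

None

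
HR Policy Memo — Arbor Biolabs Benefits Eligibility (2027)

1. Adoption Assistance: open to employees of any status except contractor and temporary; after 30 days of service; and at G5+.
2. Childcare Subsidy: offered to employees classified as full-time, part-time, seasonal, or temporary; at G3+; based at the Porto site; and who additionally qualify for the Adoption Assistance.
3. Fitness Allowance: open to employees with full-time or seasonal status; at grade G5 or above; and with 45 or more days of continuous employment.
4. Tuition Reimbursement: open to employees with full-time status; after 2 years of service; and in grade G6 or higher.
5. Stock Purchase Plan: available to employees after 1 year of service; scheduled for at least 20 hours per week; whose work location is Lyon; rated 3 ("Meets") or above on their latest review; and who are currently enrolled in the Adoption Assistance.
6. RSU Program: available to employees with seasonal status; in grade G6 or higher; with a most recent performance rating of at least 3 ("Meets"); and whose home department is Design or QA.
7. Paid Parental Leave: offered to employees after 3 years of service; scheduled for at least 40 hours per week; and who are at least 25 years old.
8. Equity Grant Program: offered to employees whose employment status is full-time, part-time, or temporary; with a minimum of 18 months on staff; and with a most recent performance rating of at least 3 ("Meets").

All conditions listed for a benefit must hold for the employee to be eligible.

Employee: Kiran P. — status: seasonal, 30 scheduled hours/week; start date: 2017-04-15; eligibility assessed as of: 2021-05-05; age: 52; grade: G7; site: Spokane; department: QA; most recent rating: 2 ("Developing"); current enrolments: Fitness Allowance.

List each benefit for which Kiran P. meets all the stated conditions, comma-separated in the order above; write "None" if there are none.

Adoption Assistance, Fitness Allowance

Service from 2017-04-15 to 2021-05-05: 1481 days.
Adoption Assistance — status seasonal ✓ (not excluded); service 1481 days ≥ 30 days ✓; grade G7 ≥ G5 ✓ → eligible.
Childcare Subsidy — status seasonal ✓; grade G7 ≥ G3 ✓; site Spokane ✗ (not Porto) → not eligible.
Fitness Allowance — status seasonal ✓; grade G7 ≥ G5 ✓; service 1481 days ≥ 45 days ✓ → eligible.
Tuition Reimbursement — status seasonal ✗ (requires full-time) → not eligible.
Stock Purchase Plan — service 1481 days ≥ 1 year (≈365 days) ✓; 30 hrs/wk ≥ 20 ✓; site Spokane ✗ (not Lyon) → not eligible.
RSU Program — status seasonal ✓; grade G7 ≥ G6 ✓; rating 2 < 3 ✗ → not eligible.
Paid Parental Leave — service 1481 days ≥ 3 years (≈1095 days) ✓; 30 hrs/wk < 40 ✗ → not eligible.
Equity Grant Program — status seasonal ✗ (requires full-time, part-time, or temporary) → not eligible.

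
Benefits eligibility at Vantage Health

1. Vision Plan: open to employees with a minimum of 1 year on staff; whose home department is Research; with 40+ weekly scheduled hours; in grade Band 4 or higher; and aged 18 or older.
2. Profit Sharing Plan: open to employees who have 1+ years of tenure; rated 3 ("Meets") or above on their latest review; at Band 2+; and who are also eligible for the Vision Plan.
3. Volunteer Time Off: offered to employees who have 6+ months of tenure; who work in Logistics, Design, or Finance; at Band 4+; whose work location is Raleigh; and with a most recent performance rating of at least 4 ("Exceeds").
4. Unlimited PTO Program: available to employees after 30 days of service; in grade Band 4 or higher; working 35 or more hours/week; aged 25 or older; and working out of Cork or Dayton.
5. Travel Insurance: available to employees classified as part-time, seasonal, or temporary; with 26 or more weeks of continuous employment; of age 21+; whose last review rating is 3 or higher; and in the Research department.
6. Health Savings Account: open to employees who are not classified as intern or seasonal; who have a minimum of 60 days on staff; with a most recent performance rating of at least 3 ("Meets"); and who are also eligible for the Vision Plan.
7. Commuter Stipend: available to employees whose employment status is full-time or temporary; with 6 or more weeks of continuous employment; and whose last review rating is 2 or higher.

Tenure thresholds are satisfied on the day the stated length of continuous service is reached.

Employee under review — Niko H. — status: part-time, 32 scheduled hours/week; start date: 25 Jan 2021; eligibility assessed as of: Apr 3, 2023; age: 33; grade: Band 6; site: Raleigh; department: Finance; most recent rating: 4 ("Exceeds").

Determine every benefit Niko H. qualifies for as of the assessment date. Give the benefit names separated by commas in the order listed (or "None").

Service from 25 Jan 2021 to Apr 3, 2023: 798 days.
Vision Plan — service 798 days ≥ 1 year (≈365 days) ✓; dept Finance ✗ → not eligible.
Profit Sharing Plan — service 798 days ≥ 1 year (≈365 days) ✓; rating 4 ≥ 3 ✓; grade Band 6 ≥ Band 2 ✓; not eligible for Vision Plan ✗ → not eligible.
Volunteer Time Off — service 798 days ≥ 6 months (≈180 days) ✓; dept Finance ✓; grade Band 6 ≥ Band 4 ✓; site Raleigh ✓; rating 4 ≥ 4 ✓ → eligible.
Unlimited PTO Program — service 798 days ≥ 30 days ✓; grade Band 6 ≥ Band 4 ✓; 32 hrs/wk < 35 ✗ → not eligible.
Travel Insurance — status part-time ✓; service 798 days ≥ 26 weeks (≈182 days) ✓; age 33 ≥ 21 ✓; rating 4 ≥ 3 ✓; dept Finance ✗ → not eligible.
Health Savings Account — status part-time ✓ (not excluded); service 798 days ≥ 60 days ✓; rating 4 ≥ 3 ✓; not eligible for Vision Plan ✗ → not eligible.
Commuter Stipend — status part-time ✗ (requires full-time or temporary) → not eligible.

Volunteer Time Off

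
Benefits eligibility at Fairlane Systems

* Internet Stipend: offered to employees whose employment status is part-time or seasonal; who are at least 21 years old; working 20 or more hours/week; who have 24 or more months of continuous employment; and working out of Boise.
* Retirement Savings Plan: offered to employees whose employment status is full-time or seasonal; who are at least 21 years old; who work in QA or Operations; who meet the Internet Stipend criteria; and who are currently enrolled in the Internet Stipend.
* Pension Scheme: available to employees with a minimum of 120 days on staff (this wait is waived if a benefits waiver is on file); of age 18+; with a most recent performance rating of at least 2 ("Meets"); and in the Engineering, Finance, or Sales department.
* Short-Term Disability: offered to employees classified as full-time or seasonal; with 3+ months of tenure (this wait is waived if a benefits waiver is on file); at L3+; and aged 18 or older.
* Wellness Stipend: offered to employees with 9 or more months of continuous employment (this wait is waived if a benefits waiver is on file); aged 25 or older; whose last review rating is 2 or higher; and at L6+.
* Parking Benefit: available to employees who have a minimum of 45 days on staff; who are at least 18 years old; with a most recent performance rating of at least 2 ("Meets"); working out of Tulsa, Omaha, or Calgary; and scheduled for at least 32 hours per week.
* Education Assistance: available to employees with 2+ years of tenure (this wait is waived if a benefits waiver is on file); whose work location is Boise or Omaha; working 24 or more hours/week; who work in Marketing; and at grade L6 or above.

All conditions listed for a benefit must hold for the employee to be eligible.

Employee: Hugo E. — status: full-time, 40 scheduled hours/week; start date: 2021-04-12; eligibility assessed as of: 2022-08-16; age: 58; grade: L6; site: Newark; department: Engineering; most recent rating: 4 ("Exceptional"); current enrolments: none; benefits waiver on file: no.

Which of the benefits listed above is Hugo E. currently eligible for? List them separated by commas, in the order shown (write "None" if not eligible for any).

Service from 2021-04-12 to 2022-08-16: 491 days.
Internet Stipend — status full-time ✗ (requires part-time or seasonal) → not eligible.
Retirement Savings Plan — status full-time ✓; age 58 ≥ 21 ✓; dept Engineering ✗ → not eligible.
Pension Scheme — no waiver, service 491 days ≥ 120 days ✓; age 58 ≥ 18 ✓; rating 4 ≥ 2 ✓; dept Engineering ✓ → eligible.
Short-Term Disability — status full-time ✓; no waiver, service 491 days ≥ 3 months (≈90 days) ✓; grade L6 ≥ L3 ✓; age 58 ≥ 18 ✓ → eligible.
Wellness Stipend — no waiver, service 491 days ≥ 9 months (≈270 days) ✓; age 58 ≥ 25 ✓; rating 4 ≥ 2 ✓; grade L6 ≥ L6 ✓ → eligible.
Parking Benefit — service 491 days ≥ 45 days ✓; age 58 ≥ 18 ✓; rating 4 ≥ 2 ✓; site Newark ✗ (not Tulsa, Omaha, or Calgary) → not eligible.
Education Assistance — no waiver, service 491 days < 2 years (≈730 days) ✗ → not eligible.

Pension Scheme, Short-Term Disability, Wellness Stipend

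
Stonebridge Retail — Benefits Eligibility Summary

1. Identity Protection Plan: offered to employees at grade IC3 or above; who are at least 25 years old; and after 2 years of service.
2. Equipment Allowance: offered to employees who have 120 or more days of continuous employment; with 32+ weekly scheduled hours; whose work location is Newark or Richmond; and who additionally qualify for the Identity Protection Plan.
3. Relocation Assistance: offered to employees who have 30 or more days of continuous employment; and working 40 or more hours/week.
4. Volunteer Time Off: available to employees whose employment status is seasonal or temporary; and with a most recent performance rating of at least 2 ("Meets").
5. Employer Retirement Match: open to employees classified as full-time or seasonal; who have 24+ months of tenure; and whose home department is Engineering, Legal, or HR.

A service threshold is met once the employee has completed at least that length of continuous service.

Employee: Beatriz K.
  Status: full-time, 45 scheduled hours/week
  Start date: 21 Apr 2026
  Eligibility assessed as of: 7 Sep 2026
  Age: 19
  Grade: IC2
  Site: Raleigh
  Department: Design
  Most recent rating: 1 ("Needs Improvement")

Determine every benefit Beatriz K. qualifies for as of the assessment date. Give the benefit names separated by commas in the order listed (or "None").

Relocation Assistance

Service from 21 Apr 2026 to 7 Sep 2026: 139 days.
Identity Protection Plan — grade IC2 < IC3 ✗ → not eligible.
Equipment Allowance — service 139 days ≥ 120 days ✓; 45 hrs/wk ≥ 32 ✓; site Raleigh ✗ (not Newark or Richmond) → not eligible.
Relocation Assistance — service 139 days ≥ 30 days ✓; 45 hrs/wk ≥ 40 ✓ → eligible.
Volunteer Time Off — status full-time ✗ (requires seasonal or temporary) → not eligible.
Employer Retirement Match — status full-time ✓; service 139 days < 24 months (≈720 days) ✗ → not eligible.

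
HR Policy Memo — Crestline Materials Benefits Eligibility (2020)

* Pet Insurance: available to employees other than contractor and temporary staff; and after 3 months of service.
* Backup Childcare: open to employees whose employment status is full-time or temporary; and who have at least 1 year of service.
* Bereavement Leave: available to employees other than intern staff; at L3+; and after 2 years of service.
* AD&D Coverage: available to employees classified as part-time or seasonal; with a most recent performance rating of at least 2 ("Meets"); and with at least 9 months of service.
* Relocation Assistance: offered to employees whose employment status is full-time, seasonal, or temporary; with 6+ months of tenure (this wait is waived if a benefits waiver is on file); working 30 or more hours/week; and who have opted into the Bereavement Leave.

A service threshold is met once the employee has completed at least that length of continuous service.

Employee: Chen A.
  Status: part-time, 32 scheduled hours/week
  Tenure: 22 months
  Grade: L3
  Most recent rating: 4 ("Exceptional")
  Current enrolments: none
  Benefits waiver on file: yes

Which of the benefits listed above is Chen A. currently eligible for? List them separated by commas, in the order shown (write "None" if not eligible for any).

Pet Insurance, AD&D Coverage

Pet Insurance — status part-time ✓ (not excluded); service 22 months ≥ 3 months ✓ → eligible.
Backup Childcare — status part-time ✗ (requires full-time or temporary) → not eligible.
Bereavement Leave — status part-time ✓ (not excluded); grade L3 ≥ L3 ✓; service 22 months < 2 years (≈730 days) ✗ → not eligible.
AD&D Coverage — status part-time ✓; rating 4 ≥ 2 ✓; service 22 months ≥ 9 months ✓ → eligible.
Relocation Assistance — status part-time ✗ (requires full-time, seasonal, or temporary) → not eligible.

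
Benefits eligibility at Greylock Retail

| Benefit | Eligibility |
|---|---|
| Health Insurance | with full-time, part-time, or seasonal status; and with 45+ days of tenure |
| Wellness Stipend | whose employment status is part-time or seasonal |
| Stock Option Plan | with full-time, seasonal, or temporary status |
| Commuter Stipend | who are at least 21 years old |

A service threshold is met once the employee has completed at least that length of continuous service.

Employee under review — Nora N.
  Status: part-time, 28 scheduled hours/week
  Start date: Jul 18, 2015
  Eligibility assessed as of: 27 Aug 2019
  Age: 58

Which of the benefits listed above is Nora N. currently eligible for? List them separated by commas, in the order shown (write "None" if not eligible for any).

Health Insurance, Wellness Stipend, Commuter Stipend

Service from Jul 18, 2015 to 27 Aug 2019: 1501 days.
Health Insurance — status part-time ✓; service 1501 days ≥ 45 days ✓ → eligible.
Wellness Stipend — status part-time ✓ → eligible.
Stock Option Plan — status part-time ✗ (requires full-time, seasonal, or temporary) → not eligible.
Commuter Stipend — age 58 ≥ 21 ✓ → eligible.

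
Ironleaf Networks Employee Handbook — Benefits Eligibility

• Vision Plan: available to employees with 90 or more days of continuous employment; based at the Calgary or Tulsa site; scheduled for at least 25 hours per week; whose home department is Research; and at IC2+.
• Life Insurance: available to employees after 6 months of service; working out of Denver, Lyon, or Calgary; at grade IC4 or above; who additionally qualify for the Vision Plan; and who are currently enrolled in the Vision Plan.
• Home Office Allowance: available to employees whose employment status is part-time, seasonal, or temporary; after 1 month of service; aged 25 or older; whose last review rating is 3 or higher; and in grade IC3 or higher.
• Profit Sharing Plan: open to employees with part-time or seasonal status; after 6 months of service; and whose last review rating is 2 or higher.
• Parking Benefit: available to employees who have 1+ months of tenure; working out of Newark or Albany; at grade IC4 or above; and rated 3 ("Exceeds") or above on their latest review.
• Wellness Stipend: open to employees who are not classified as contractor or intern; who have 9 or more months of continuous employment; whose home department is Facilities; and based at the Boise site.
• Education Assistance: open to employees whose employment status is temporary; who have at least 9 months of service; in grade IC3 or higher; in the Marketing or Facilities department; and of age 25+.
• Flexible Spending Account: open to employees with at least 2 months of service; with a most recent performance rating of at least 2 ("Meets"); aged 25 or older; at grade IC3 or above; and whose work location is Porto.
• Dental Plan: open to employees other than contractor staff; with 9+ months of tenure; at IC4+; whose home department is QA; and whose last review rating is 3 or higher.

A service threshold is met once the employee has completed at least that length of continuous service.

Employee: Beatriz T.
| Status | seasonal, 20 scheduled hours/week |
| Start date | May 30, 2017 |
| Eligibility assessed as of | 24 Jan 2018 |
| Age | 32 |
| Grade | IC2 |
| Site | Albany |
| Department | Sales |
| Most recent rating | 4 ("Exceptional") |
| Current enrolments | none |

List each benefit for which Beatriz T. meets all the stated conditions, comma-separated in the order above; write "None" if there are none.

Profit Sharing Plan

Service from May 30, 2017 to 24 Jan 2018: 239 days.
Vision Plan — service 239 days ≥ 90 days ✓; site Albany ✗ (not Calgary or Tulsa) → not eligible.
Life Insurance — service 239 days ≥ 6 months (≈180 days) ✓; site Albany ✗ (not Denver, Lyon, or Calgary) → not eligible.
Home Office Allowance — status seasonal ✓; service 239 days ≥ 1 month (≈30 days) ✓; age 32 ≥ 25 ✓; rating 4 ≥ 3 ✓; grade IC2 < IC3 ✗ → not eligible.
Profit Sharing Plan — status seasonal ✓; service 239 days ≥ 6 months (≈180 days) ✓; rating 4 ≥ 2 ✓ → eligible.
Parking Benefit — service 239 days ≥ 1 month (≈30 days) ✓; site Albany ✓; grade IC2 < IC4 ✗ → not eligible.
Wellness Stipend — status seasonal ✓ (not excluded); service 239 days < 9 months (≈270 days) ✗ → not eligible.
Education Assistance — status seasonal ✗ (requires temporary) → not eligible.
Flexible Spending Account — service 239 days ≥ 2 months (≈60 days) ✓; rating 4 ≥ 2 ✓; age 32 ≥ 25 ✓; grade IC2 < IC3 ✗ → not eligible.
Dental Plan — status seasonal ✓ (not excluded); service 239 days < 9 months (≈270 days) ✗ → not eligible.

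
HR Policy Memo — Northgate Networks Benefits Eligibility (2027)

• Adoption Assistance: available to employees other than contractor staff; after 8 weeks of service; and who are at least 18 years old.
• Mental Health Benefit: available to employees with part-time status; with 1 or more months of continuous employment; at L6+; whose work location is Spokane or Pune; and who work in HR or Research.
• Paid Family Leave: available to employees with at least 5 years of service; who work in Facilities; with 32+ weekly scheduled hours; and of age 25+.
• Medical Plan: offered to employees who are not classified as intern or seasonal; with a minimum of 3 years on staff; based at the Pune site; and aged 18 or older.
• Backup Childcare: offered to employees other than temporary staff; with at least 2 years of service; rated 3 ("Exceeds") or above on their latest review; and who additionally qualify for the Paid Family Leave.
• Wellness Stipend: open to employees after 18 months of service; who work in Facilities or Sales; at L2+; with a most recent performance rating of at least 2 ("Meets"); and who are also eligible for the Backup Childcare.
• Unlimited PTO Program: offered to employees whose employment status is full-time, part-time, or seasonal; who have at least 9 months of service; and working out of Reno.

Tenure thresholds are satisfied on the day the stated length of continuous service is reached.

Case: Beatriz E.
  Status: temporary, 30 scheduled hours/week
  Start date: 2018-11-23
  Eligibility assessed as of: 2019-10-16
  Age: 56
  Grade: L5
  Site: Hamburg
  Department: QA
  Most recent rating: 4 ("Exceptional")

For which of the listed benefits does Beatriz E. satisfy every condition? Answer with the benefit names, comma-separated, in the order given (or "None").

Adoption Assistance

Service from 2018-11-23 to 2019-10-16: 327 days.
Adoption Assistance — status temporary ✓ (not excluded); service 327 days ≥ 8 weeks (≈56 days) ✓; age 56 ≥ 18 ✓ → eligible.
Mental Health Benefit — status temporary ✗ (requires part-time) → not eligible.
Paid Family Leave — service 327 days < 5 years (≈1825 days) ✗ → not eligible.
Medical Plan — status temporary ✓ (not excluded); service 327 days < 3 years (≈1095 days) ✗ → not eligible.
Backup Childcare — status temporary ✗ (excluded) → not eligible.
Wellness Stipend — service 327 days < 18 months (≈540 days) ✗ → not eligible.
Unlimited PTO Program — status temporary ✗ (requires full-time, part-time, or seasonal) → not eligible.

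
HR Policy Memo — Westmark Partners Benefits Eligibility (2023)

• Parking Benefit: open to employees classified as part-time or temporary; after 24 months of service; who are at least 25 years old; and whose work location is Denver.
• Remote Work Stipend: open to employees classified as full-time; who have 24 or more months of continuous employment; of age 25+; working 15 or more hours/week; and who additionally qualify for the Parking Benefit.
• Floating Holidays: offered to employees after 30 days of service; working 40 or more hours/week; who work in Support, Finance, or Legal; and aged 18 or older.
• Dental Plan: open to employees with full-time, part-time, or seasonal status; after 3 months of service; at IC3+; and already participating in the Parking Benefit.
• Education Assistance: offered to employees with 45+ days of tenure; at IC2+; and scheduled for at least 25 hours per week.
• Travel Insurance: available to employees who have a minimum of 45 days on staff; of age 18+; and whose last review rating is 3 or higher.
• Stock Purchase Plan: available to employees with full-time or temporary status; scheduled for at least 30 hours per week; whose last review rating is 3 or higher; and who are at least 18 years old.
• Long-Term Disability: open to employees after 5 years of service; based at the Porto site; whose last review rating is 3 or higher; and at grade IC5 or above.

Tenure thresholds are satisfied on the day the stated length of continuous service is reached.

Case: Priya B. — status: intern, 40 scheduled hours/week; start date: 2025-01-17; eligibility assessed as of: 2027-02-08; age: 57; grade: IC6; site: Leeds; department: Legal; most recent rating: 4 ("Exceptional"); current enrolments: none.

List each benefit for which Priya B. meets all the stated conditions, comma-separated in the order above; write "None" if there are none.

Floating Holidays, Education Assistance, Travel Insurance

Service from 2025-01-17 to 2027-02-08: 752 days.
Parking Benefit — status intern ✗ (requires part-time or temporary) → not eligible.
Remote Work Stipend — status intern ✗ (requires full-time) → not eligible.
Floating Holidays — service 752 days ≥ 30 days ✓; 40 hrs/wk ≥ 40 ✓; dept Legal ✓; age 57 ≥ 18 ✓ → eligible.
Dental Plan — status intern ✗ (requires full-time, part-time, or seasonal) → not eligible.
Education Assistance — service 752 days ≥ 45 days ✓; grade IC6 ≥ IC2 ✓; 40 hrs/wk ≥ 25 ✓ → eligible.
Travel Insurance — service 752 days ≥ 45 days ✓; age 57 ≥ 18 ✓; rating 4 ≥ 3 ✓ → eligible.
Stock Purchase Plan — status intern ✗ (requires full-time or temporary) → not eligible.
Long-Term Disability — service 752 days < 5 years (≈1825 days) ✗ → not eligible.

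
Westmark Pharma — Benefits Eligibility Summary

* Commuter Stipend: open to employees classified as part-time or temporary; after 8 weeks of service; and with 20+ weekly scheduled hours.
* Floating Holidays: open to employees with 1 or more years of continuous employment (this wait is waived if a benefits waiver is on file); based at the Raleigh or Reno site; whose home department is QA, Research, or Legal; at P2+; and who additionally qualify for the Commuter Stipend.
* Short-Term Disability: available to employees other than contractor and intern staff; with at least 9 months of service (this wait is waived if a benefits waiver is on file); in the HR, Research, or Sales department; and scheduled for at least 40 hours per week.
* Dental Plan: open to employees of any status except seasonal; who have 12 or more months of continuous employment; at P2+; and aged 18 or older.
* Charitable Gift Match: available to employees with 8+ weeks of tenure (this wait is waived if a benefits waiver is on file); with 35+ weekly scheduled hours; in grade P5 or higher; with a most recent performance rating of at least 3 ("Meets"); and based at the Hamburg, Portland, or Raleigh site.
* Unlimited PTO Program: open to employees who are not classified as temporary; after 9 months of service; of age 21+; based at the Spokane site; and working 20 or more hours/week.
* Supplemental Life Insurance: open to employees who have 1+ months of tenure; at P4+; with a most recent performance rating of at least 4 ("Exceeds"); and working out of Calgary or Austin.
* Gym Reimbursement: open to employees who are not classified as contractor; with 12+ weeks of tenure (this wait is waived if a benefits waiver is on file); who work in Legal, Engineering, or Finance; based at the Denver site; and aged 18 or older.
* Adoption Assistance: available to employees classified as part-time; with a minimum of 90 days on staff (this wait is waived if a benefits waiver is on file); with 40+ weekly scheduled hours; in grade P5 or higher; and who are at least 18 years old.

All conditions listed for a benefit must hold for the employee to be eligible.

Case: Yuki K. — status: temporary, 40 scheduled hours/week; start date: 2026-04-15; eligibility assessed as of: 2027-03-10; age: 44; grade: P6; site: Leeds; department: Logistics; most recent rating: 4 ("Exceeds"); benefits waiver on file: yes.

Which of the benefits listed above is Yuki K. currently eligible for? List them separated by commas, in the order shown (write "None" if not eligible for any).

Service from 2026-04-15 to 2027-03-10: 329 days.
Commuter Stipend — status temporary ✓; service 329 days ≥ 8 weeks (≈56 days) ✓; 40 hrs/wk ≥ 20 ✓ → eligible.
Floating Holidays — benefits waiver on file ✓; site Leeds ✗ (not Raleigh or Reno) → not eligible.
Short-Term Disability — status temporary ✓ (not excluded); benefits waiver on file ✓; dept Logistics ✗ → not eligible.
Dental Plan — status temporary ✓ (not excluded); service 329 days < 12 months (≈360 days) ✗ → not eligible.
Charitable Gift Match — benefits waiver on file ✓; 40 hrs/wk ≥ 35 ✓; grade P6 ≥ P5 ✓; rating 4 ≥ 3 ✓; site Leeds ✗ (not Hamburg, Portland, or Raleigh) → not eligible.
Unlimited PTO Program — status temporary ✗ (excluded) → not eligible.
Supplemental Life Insurance — service 329 days ≥ 1 month (≈30 days) ✓; grade P6 ≥ P4 ✓; rating 4 ≥ 4 ✓; site Leeds ✗ (not Calgary or Austin) → not eligible.
Gym Reimbursement — status temporary ✓ (not excluded); benefits waiver on file ✓; dept Logistics ✗ → not eligible.
Adoption Assistance — status temporary ✗ (requires part-time) → not eligible.

Commuter Stipend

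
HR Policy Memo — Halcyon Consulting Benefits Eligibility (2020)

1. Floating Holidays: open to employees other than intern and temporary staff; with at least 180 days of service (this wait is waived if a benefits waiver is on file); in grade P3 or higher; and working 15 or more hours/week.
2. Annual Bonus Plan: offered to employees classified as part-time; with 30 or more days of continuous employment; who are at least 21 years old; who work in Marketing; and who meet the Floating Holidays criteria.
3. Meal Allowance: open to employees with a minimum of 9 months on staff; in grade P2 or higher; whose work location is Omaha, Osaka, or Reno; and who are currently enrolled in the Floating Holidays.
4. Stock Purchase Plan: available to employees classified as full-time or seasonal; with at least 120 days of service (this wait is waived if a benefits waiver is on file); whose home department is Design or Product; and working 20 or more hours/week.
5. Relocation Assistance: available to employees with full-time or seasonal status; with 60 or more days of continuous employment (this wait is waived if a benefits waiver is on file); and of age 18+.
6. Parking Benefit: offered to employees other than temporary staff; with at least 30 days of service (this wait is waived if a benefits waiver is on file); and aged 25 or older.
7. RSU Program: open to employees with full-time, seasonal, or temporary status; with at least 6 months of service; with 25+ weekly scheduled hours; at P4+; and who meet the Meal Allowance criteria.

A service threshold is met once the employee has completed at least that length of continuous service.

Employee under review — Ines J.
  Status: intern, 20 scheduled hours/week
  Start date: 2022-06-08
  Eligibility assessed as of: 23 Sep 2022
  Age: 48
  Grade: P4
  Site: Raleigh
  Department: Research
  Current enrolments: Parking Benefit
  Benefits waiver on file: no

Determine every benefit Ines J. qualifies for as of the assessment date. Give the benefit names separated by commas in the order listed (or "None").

Service from 2022-06-08 to 23 Sep 2022: 107 days.
Floating Holidays — status intern ✗ (excluded) → not eligible.
Annual Bonus Plan — status intern ✗ (requires part-time) → not eligible.
Meal Allowance — service 107 days < 9 months (≈270 days) ✗ → not eligible.
Stock Purchase Plan — status intern ✗ (requires full-time or seasonal) → not eligible.
Relocation Assistance — status intern ✗ (requires full-time or seasonal) → not eligible.
Parking Benefit — status intern ✓ (not excluded); no waiver, service 107 days ≥ 30 days ✓; age 48 ≥ 25 ✓ → eligible.
RSU Program — status intern ✗ (requires full-time, seasonal, or temporary) → not eligible.

Parking Benefit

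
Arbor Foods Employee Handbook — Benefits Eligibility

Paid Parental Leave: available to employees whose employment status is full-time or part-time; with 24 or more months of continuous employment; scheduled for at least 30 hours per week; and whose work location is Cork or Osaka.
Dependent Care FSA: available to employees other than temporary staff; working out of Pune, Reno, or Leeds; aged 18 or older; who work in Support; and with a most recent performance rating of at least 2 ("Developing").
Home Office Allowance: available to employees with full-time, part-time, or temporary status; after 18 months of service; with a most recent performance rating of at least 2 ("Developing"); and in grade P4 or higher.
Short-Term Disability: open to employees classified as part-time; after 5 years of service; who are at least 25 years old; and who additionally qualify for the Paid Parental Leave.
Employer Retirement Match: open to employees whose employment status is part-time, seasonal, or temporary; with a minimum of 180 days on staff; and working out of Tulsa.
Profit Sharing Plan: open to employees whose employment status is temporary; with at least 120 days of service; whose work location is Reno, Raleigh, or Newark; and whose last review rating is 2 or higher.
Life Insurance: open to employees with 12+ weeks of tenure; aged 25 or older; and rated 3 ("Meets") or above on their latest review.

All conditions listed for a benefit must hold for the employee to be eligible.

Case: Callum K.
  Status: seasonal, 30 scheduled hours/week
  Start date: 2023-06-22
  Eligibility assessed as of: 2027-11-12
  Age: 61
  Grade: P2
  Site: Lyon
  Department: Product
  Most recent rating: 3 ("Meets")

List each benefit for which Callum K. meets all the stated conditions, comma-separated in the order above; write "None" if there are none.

Life Insurance

Service from 2023-06-22 to 2027-11-12: 1604 days.
Paid Parental Leave — status seasonal ✗ (requires full-time or part-time) → not eligible.
Dependent Care FSA — status seasonal ✓ (not excluded); site Lyon ✗ (not Pune, Reno, or Leeds) → not eligible.
Home Office Allowance — status seasonal ✗ (requires full-time, part-time, or temporary) → not eligible.
Short-Term Disability — status seasonal ✗ (requires part-time) → not eligible.
Employer Retirement Match — status seasonal ✓; service 1604 days ≥ 180 days ✓; site Lyon ✗ (not Tulsa) → not eligible.
Profit Sharing Plan — status seasonal ✗ (requires temporary) → not eligible.
Life Insurance — service 1604 days ≥ 12 weeks (≈84 days) ✓; age 61 ≥ 25 ✓; rating 3 ≥ 3 ✓ → eligible.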